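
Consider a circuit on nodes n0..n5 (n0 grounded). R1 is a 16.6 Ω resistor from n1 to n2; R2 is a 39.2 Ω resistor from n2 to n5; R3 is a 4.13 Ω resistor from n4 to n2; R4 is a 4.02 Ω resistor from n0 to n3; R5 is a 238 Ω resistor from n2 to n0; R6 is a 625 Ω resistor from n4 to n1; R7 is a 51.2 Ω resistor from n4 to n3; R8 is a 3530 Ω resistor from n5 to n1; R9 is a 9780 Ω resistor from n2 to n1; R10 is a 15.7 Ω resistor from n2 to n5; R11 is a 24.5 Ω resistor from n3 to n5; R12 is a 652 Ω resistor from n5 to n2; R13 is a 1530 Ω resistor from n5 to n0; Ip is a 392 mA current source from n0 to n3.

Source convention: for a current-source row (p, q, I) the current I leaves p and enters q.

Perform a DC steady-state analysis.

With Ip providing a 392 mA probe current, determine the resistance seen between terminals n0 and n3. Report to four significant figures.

Apply KCL at each of the 5 non-ground nodes and solve the resulting linear system.
Node n1: branches {R1, R6, R8, R9} → V_1 = 1.407
Node n2: branches {R1, R2, R3, R5, R9, R10, R12} → V_2 = 1.406
Node n3: branches {R4, R7, R11, Ip} → V_3 = 1.548
Node n4: branches {R3, R6, R7} → V_4 = 1.417
Node n5: branches {R2, R8, R10, R11, R12, R13} → V_5 = 1.443

R_eq = 3.950 Ω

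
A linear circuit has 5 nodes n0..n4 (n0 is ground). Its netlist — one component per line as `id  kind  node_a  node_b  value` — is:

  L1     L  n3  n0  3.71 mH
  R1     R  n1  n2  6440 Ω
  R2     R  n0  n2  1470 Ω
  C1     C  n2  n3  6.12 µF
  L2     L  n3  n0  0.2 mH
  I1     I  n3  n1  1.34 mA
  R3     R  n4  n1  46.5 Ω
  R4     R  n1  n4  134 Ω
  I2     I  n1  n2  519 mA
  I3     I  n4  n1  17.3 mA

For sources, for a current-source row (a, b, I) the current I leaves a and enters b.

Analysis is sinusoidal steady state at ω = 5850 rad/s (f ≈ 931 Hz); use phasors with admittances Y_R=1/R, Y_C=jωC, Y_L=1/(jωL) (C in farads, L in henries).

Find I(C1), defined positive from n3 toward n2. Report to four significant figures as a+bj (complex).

-0.001340-2.545e-05j A

MNA unknowns: 4 node voltages V₁..V_4
L1: Y=0.000-0.04608j on G[3,0]
R1: Y=0.0001553+0.000j on G[1,2]
R2: Y=0.0006803+0.000j on G[0,2]
C1: Y=0.000+0.03580j on G[2,3]
L2: Y=0.000-0.8547j on G[3,0]
I1: z[3]−=0.00134, z[1]+=0.00134
R3: Y=0.02151+0.000j on G[4,1]
R4: Y=0.007463+0.000j on G[1,4]
I2: z[1]−=0.519, z[2]+=0.519
I3: z[4]−=0.0173, z[1]+=0.0173
solve → V1=-3334-0.03742j, V2=0.0006827-0.03742j, V3=-2.826e-05-5.156e-07j, V4=-3334-0.03742j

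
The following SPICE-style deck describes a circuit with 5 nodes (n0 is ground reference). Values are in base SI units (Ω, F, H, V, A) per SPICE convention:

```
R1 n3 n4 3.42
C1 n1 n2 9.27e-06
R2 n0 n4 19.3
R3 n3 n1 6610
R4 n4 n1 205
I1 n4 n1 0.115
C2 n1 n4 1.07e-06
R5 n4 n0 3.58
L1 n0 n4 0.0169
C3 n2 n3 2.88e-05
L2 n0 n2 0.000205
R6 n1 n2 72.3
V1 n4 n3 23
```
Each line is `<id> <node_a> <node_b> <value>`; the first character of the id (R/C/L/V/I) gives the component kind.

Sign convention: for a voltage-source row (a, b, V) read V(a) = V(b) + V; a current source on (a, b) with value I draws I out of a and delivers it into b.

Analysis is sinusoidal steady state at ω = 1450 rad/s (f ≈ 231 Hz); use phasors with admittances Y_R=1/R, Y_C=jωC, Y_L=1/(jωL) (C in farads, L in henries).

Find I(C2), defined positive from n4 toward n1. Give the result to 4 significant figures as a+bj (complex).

-0.007976-0.006626j A

MNA unknowns: 4 node voltages V₁..V_4 plus 1 source current (V1)
R1: Y=0.2924+0.000j on G[3,4]
C1: Y=0.000+0.01344j on G[1,2]
R2: Y=0.05181+0.000j on G[0,4]
R3: Y=0.0001513+0.000j on G[3,1]
R4: Y=0.004878+0.000j on G[4,1]
I1: z[4]−=0.115, z[1]+=0.115
C2: Y=0.000+0.001551j on G[1,4]
R5: Y=0.2793+0.000j on G[4,0]
L1: Y=0.000-0.04081j on G[0,4]
C3: Y=0.000+0.04176j on G[2,3]
L2: Y=0.000-3.364j on G[0,2]
R6: Y=0.01383+0.000j on G[1,2]
V1: row V4−V3=23, i_V1 at 4,3
solve → V1=4.033-2.262j, V2=0.2863-0.01149j, V3=-23.24+2.879j, V4=-0.2381+2.879j
aux → i_V1=-6.850-0.9816j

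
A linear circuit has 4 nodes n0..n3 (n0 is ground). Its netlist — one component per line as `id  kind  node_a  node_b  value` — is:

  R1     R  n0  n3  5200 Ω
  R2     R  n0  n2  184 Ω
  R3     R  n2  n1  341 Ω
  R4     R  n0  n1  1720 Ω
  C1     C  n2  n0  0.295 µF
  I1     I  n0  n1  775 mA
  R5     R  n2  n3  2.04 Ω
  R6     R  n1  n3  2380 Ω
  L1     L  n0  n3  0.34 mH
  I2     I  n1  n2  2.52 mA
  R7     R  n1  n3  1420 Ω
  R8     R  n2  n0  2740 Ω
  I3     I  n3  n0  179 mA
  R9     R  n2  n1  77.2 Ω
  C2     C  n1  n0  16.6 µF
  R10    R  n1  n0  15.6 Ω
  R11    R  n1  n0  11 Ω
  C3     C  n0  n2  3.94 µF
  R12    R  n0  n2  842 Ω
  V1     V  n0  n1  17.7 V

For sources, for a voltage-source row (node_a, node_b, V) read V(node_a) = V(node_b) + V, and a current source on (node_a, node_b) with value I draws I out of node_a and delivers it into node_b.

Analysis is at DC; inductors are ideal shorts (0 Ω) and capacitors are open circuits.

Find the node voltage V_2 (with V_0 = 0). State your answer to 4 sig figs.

Apply KCL at each of the 3 non-ground nodes and solve the resulting linear system.
Node n1: branches {R3, R4, I1, R6, I2, R7, R9, C2, R10, R11, V1} → V_1 = -17.70
Node n2: branches {R2, R3, C1, R5, I2, R8, R9, C3, R12} → V_2 = -0.5431
Node n3: branches {R1, R5, R6, L1, R7, I3} → V_3 = 0.000
Source currents: i(L1)=0.4651, i(V1)=-3.819

-0.5431 V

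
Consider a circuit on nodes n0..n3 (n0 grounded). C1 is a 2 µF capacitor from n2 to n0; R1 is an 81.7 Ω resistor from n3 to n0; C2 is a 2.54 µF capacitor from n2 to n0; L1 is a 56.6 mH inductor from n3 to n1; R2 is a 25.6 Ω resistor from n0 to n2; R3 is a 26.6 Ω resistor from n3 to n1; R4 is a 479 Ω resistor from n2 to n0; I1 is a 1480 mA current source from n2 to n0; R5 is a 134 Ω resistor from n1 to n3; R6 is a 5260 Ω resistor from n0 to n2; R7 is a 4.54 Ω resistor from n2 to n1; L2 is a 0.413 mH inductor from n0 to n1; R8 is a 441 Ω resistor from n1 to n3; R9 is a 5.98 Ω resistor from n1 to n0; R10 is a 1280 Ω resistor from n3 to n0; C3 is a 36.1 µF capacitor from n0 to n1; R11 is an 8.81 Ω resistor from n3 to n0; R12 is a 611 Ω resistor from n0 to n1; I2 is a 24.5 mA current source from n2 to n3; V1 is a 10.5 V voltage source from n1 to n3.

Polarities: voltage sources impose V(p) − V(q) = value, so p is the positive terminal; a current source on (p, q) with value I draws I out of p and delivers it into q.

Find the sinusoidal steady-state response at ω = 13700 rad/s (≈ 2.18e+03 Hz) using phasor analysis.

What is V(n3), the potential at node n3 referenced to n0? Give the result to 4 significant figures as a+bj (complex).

MNA unknowns: 3 node voltages V₁..V_3 plus 1 source current (V1)
C1: Y=0.000+0.02740j on G[2,0]
R1: Y=0.01224+0.000j on G[3,0]
C2: Y=0.000+0.03480j on G[2,0]
L1: Y=0.000-0.001290j on G[3,1]
R2: Y=0.03906+0.000j on G[0,2]
R3: Y=0.03759+0.000j on G[3,1]
R4: Y=0.002088+0.000j on G[2,0]
I1: z[2]−=1.48, z[0]+=1.48
R5: Y=0.007463+0.000j on G[1,3]
R6: Y=0.0001901+0.000j on G[0,2]
R7: Y=0.2203+0.000j on G[2,1]
L2: Y=0.000-0.1767j on G[0,1]
R8: Y=0.002268+0.000j on G[1,3]
R9: Y=0.1672+0.000j on G[1,0]
R10: Y=0.0007813+0.000j on G[3,0]
C3: Y=0.000+0.4946j on G[0,1]
R11: Y=0.1135+0.000j on G[3,0]
R12: Y=0.001637+0.000j on G[0,1]
I2: z[2]−=0.0245, z[3]+=0.0245
V1: row V1−V3=10.5, i_V1 at 1,3
solve → V1=0.6323+0.1696j, V2=-4.907+1.310j, V3=-9.868+0.1696j
aux → i_V1=-1.770+0.03500j

-9.868+0.1696j V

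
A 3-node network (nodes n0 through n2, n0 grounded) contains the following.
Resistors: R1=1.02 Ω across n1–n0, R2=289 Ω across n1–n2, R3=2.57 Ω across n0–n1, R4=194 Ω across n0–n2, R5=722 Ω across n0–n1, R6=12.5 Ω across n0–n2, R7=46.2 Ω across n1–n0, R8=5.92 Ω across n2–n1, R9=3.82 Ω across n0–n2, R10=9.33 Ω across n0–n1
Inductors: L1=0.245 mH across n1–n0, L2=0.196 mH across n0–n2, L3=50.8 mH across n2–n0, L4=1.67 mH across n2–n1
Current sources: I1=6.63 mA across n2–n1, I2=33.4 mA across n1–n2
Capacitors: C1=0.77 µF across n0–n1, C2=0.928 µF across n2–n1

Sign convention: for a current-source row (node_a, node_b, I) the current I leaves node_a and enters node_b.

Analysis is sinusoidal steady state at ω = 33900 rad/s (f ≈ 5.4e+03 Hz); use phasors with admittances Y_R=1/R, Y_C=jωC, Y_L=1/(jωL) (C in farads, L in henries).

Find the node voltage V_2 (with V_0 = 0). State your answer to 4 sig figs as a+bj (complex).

MNA unknowns: 2 node voltages V₁..V_2
R1: Y=0.9804+0.000j on G[1,0]
R2: Y=0.003460+0.000j on G[1,2]
L1: Y=0.000-0.1204j on G[1,0]
R3: Y=0.3891+0.000j on G[0,1]
R4: Y=0.005155+0.000j on G[0,2]
R5: Y=0.001385+0.000j on G[0,1]
R6: Y=0.08000+0.000j on G[0,2]
L2: Y=0.000-0.1505j on G[0,2]
I1: z[2]−=0.00663, z[1]+=0.00663
C1: Y=0.000+0.02610j on G[0,1]
C2: Y=0.000+0.03146j on G[2,1]
R7: Y=0.02165+0.000j on G[1,0]
L3: Y=0.000-0.0005807j on G[2,0]
R8: Y=0.1689+0.000j on G[2,1]
R9: Y=0.2618+0.000j on G[0,2]
L4: Y=0.000-0.01766j on G[2,1]
R10: Y=0.1072+0.000j on G[0,1]
I2: z[1]−=0.0334, z[2]+=0.0334
solve → V1=-0.01156+0.001029j, V2=0.04456+0.01181j

0.04456+0.01181j V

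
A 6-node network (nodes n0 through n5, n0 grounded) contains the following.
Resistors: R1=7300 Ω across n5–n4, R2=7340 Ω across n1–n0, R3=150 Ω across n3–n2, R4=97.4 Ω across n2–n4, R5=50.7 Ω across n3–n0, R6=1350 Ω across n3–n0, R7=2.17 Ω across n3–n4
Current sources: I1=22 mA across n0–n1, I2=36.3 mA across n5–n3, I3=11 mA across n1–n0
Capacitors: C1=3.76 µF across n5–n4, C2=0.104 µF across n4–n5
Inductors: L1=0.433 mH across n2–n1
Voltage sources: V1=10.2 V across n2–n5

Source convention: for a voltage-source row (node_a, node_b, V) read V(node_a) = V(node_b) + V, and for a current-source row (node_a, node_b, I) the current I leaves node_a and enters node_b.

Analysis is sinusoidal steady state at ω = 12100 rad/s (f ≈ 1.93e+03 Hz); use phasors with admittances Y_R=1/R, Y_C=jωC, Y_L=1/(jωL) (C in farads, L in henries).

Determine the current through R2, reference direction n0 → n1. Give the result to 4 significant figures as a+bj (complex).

MNA unknowns: 5 node voltages V₁..V_5 plus 1 source current (V1)
R1: Y=0.0001370+0.000j on G[5,4]
I1: z[0]−=0.022, z[1]+=0.022
C1: Y=0.000+0.04550j on G[5,4]
I2: z[5]−=0.0363, z[3]+=0.0363
R2: Y=0.0001362+0.000j on G[1,0]
I3: z[1]−=0.011, z[0]+=0.011
R3: Y=0.006667+0.000j on G[3,2]
R4: Y=0.01027+0.000j on G[2,4]
R5: Y=0.01972+0.000j on G[3,0]
R6: Y=0.0007407+0.000j on G[3,0]
R7: Y=0.4608+0.000j on G[3,4]
L1: Y=0.000-0.1909j on G[2,1]
C2: Y=0.000+0.001258j on G[4,5]
V1: row V2−V5=10.2, i_V1 at 2,5
solve → V1=9.129+3.709j, V2=9.127+3.658j, V3=0.4767-0.02469j, V4=0.2940-0.07906j, V5=-1.073+3.658j
aux → i_V1=-0.1386-0.06342j

-0.001244-0.0005053j A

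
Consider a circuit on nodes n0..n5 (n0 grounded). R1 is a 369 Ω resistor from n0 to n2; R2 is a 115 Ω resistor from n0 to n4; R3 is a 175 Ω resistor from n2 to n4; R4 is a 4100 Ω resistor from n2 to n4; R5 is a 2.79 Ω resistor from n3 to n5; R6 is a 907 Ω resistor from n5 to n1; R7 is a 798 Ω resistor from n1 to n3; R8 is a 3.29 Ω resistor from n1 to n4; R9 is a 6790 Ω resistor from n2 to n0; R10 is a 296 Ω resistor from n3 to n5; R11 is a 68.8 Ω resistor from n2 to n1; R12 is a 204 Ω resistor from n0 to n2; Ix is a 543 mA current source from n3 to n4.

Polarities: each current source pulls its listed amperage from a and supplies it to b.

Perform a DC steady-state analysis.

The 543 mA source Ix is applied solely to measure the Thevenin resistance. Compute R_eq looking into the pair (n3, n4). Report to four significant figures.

MNA unknowns: 5 node voltages V₁..V_5
R1: Y=0.002710 on G[0,2]
R2: Y=0.008696 on G[0,4]
R3: Y=0.005714 on G[2,4]
R4: Y=0.0002439 on G[2,4]
R5: Y=0.3584 on G[3,5]
R6: Y=0.001103 on G[5,1]
R7: Y=0.001253 on G[1,3]
R8: Y=0.3040 on G[1,4]
R9: Y=0.0001473 on G[2,0]
R10: Y=0.003378 on G[3,5]
R11: Y=0.01453 on G[2,1]
R12: Y=0.004902 on G[0,2]
Ix: z[3]−=0.543, z[4]+=0.543
solve → V1=-1.264, V2=-0.5472, V3=-232.1, V4=0.4883, V5=-231.4

R_eq = 428.3 Ω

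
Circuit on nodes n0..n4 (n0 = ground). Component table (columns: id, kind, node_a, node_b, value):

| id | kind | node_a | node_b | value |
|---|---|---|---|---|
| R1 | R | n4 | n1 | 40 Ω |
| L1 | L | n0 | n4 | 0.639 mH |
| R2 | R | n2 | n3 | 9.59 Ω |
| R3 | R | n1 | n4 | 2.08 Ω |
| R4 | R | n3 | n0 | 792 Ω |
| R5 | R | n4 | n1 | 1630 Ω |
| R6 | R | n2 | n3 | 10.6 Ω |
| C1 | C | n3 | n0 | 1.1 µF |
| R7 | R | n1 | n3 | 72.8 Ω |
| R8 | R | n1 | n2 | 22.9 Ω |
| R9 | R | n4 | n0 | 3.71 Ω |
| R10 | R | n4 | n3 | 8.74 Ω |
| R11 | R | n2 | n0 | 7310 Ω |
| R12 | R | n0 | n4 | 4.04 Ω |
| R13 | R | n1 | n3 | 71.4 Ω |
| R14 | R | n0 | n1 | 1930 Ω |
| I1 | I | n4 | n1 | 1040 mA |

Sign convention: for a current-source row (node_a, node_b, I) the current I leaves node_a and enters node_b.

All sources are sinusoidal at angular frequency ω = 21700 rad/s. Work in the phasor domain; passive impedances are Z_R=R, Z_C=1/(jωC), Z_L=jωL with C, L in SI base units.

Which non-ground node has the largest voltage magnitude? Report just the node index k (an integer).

1

Element admittances at ω=21700 rad/s:
  Y(R1) = 0.02500+0.000j S between n4,n1
  Y(L1) = 0.000-0.07212j S between n0,n4
  Y(R2) = 0.1043+0.000j S between n2,n3
  Y(R3) = 0.4808+0.000j S between n1,n4
  Y(R4) = 0.001263+0.000j S between n3,n0
  Y(R5) = 0.0006135+0.000j S between n4,n1
  Y(R6) = 0.09434+0.000j S between n2,n3
  Y(C1) = 0.000+0.02387j S between n3,n0
  Y(R7) = 0.01374+0.000j S between n1,n3
  Y(R8) = 0.04367+0.000j S between n1,n2
  Y(R9) = 0.2695+0.000j S between n4,n0
  Y(R10) = 0.1144+0.000j S between n4,n3
  Y(R11) = 0.0001368+0.000j S between n2,n0
  Y(R12) = 0.2475+0.000j S between n0,n4
  Y(R13) = 0.01401+0.000j S between n1,n3
  Y(R14) = 0.0005181+0.000j S between n0,n1
  I1: injects 1.04 A into n1 (from n4)
Assemble and solve the 4×4 MNA system:
  V(n1)=1.891-0.04036j  V(n2)=0.8738-0.1058j  V(n3)=0.6507-0.1203j  V(n4)=-0.005032-0.03038j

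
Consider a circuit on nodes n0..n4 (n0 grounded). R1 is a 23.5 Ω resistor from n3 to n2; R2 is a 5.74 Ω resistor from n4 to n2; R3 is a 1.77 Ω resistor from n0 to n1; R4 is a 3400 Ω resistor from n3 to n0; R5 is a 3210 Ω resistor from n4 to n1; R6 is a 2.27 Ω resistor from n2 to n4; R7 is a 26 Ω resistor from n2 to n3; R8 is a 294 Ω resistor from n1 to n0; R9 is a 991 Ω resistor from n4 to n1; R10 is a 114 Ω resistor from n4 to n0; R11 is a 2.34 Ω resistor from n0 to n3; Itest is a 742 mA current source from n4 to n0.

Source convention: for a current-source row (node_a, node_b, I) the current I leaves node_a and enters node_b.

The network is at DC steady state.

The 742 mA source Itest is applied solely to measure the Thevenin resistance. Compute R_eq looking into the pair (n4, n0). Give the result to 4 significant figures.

R_eq = 14.00 Ω

Apply KCL at each of the 4 non-ground nodes and solve the resulting linear system.
Node n1: branches {R3, R5, R8, R9} → V_1 = -0.02409
Node n2: branches {R1, R2, R6, R7} → V_2 = -9.355
Node n3: branches {R1, R4, R7, R11} → V_3 = -1.490
Node n4: branches {R2, R5, R6, R9, R10, Itest} → V_4 = -10.39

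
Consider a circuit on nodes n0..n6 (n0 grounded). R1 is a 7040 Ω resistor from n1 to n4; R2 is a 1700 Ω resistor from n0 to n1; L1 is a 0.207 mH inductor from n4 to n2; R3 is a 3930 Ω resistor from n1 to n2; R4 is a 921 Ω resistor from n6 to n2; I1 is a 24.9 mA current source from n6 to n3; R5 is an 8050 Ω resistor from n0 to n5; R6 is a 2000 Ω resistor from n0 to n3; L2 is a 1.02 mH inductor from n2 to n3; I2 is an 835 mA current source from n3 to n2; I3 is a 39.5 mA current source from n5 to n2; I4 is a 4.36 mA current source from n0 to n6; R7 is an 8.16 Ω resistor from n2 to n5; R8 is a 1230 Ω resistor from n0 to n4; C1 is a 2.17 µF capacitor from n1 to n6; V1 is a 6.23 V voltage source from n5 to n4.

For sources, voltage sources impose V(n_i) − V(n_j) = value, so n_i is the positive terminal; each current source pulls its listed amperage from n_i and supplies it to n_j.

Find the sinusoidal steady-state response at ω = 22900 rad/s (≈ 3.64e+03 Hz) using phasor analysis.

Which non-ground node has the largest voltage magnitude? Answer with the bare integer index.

Apply KCL at each of the 6 non-ground nodes and solve the resulting linear system.
Node n1: branches {R1, R2, R3, C1} → V_1 = -5.771+4.480j
Node n2: branches {L1, R3, R4, L2, I2, I3, R7} → V_2 = 5.986+6.648j
Node n3: branches {I1, R6, L2, I2} → V_3 = 5.842-12.34j
Node n4: branches {R1, L1, R8, V1} → V_4 = 4.332+3.773j
Node n5: branches {R5, I3, R7, V1} → V_5 = 10.56+3.773j
Node n6: branches {R4, I1, I4, C1} → V_6 = -5.727+4.637j
Source currents: i(V1)=-0.6016+0.3519j

3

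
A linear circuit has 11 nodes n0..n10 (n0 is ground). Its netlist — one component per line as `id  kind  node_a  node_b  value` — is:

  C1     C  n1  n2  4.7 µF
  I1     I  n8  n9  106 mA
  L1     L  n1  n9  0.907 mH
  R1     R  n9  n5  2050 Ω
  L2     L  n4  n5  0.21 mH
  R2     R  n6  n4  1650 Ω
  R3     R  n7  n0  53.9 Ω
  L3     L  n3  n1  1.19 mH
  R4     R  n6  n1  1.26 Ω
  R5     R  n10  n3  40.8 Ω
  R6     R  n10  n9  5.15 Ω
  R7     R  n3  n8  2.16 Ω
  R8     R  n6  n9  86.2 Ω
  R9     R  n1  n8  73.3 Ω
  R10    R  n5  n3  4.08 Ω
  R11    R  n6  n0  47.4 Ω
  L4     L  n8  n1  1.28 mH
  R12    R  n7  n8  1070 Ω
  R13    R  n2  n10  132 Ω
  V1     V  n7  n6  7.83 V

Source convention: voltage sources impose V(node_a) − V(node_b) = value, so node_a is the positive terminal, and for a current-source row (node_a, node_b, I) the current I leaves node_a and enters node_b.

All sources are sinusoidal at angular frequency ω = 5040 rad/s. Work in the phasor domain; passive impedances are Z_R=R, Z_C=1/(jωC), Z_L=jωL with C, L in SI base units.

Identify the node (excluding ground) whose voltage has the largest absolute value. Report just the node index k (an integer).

7

MNA unknowns: 10 node voltages V₁..V_10 plus 1 source current (V1)
C1: Y=0.000+0.02369j on G[1,2]
I1: z[8]−=0.106, z[9]+=0.106
L1: Y=0.000-0.2188j on G[1,9]
R1: Y=0.0004878+0.000j on G[9,5]
L2: Y=0.000-0.9448j on G[4,5]
R2: Y=0.0006061+0.000j on G[6,4]
R3: Y=0.01855+0.000j on G[7,0]
L3: Y=0.000-0.1667j on G[3,1]
R4: Y=0.7937+0.000j on G[6,1]
R5: Y=0.02451+0.000j on G[10,3]
R6: Y=0.1942+0.000j on G[10,9]
R7: Y=0.4630+0.000j on G[3,8]
R8: Y=0.01160+0.000j on G[6,9]
R9: Y=0.01364+0.000j on G[1,8]
R10: Y=0.2451+0.000j on G[5,3]
R11: Y=0.02110+0.000j on G[6,0]
L4: Y=0.000-0.1550j on G[8,1]
R12: Y=0.0009346+0.000j on G[7,8]
R13: Y=0.007576+0.000j on G[2,10]
V1: row V7−V6=7.83, i_V1 at 7,6
solve → V1=-3.656-0.006138j, V2=-3.540-0.0001950j, V3=-3.670-0.2840j, V4=-3.670-0.2819j, V5=-3.670-0.2819j, V6=-3.664+0.000j, V7=4.166+0.000j, V8=-3.776-0.3145j, V9=-3.545+0.4600j, V10=-3.558+0.3640j
aux → i_V1=-0.08472-0.0002939j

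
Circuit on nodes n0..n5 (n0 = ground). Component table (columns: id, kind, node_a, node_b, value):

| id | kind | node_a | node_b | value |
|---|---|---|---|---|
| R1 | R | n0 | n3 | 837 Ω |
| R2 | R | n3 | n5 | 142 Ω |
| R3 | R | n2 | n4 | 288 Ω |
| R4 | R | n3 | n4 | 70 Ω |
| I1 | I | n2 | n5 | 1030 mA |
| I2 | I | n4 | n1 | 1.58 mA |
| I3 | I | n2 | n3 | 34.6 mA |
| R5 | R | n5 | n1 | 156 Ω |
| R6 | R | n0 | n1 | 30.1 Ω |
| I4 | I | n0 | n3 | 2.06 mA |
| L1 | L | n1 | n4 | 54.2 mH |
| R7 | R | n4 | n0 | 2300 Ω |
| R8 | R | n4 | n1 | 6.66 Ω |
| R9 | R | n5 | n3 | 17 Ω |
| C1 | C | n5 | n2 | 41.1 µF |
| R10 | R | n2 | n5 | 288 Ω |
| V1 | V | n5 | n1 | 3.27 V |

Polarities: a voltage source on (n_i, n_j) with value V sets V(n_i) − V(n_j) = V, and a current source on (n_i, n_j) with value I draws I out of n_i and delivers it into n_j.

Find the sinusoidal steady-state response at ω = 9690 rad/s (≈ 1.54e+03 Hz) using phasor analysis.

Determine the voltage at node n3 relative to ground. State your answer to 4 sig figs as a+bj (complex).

3.103+0.009478j V

Element admittances at ω=9690 rad/s:
  Y(R1) = 0.001195+0.000j S between n0,n3
  Y(R2) = 0.007042+0.000j S between n3,n5
  Y(R3) = 0.003472+0.000j S between n2,n4
  Y(R4) = 0.01429+0.000j S between n3,n4
  I1: injects 1.03 A into n5 (from n2)
  I2: injects 0.00158 A into n1 (from n4)
  I3: injects 0.0346 A into n3 (from n2)
  Y(R5) = 0.006410+0.000j S between n5,n1
  Y(R6) = 0.03322+0.000j S between n0,n1
  I4: injects 0.00206 A into n3 (from n0)
  Y(L1) = 0.000-0.001904j S between n1,n4
  Y(R7) = 0.0004348+0.000j S between n4,n0
  Y(R8) = 0.1502+0.000j S between n4,n1
  Y(R9) = 0.05882+0.000j S between n5,n3
  Y(C1) = 0.000+0.3983j S between n5,n2
  Y(R10) = 0.003472+0.000j S between n2,n5
  V1: constraint V(n5)−V(n1) = 3.27
Assemble and solve the 6×6 MNA system:
  V(n1)=-0.05313-0.001114j  V(n2)=3.170+2.697j  V(n3)=3.103+0.009478j  V(n4)=0.2713+0.05911j  V(n5)=3.217-0.001114j
  i(V1)=-0.07313-0.008461j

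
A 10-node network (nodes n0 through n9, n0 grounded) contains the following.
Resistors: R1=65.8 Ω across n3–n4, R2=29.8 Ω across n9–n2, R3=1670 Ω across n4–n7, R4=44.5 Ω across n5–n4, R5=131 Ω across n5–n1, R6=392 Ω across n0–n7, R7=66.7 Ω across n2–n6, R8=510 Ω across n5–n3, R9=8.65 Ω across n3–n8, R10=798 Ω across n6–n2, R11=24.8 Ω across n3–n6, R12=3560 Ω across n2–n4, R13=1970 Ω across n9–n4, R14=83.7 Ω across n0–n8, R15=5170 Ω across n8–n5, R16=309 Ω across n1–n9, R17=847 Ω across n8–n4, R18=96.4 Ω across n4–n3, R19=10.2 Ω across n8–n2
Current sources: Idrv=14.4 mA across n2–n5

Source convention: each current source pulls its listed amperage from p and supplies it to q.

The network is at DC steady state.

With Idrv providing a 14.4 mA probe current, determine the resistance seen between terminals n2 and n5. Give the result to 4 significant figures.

R_eq = 70.02 Ω

Element admittances at DC:
  Y(R1) = 0.01520 S between n3,n4
  Y(R2) = 0.03356 S between n9,n2
  Y(R3) = 0.0005988 S between n4,n7
  Y(R4) = 0.02247 S between n5,n4
  Y(R5) = 0.007634 S between n5,n1
  Y(R6) = 0.002551 S between n0,n7
  Y(R7) = 0.01499 S between n2,n6
  Y(R8) = 0.001961 S between n5,n3
  Y(R9) = 0.1156 S between n3,n8
  Y(R10) = 0.001253 S between n6,n2
  Y(R11) = 0.04032 S between n3,n6
  Y(R12) = 0.0002809 S between n2,n4
  Y(R13) = 0.0005076 S between n9,n4
  Y(R14) = 0.01195 S between n0,n8
  Y(R15) = 0.0001934 S between n8,n5
  Y(R16) = 0.003236 S between n1,n9
  Y(R17) = 0.001181 S between n8,n4
  Y(R18) = 0.01037 S between n4,n3
  Y(R19) = 0.09804 S between n8,n2
  Idrv: injects 0.0144 A into n5 (from n2)
Assemble and solve the 9×9 MNA system:
  V(n1)=0.6117  V(n2)=-0.1175  V(n3)=0.05989  V(n4)=0.4253  V(n5)=0.8909  V(n6)=0.008955  V(n7)=0.08084  V(n8)=-0.01726  V(n9)=-0.04681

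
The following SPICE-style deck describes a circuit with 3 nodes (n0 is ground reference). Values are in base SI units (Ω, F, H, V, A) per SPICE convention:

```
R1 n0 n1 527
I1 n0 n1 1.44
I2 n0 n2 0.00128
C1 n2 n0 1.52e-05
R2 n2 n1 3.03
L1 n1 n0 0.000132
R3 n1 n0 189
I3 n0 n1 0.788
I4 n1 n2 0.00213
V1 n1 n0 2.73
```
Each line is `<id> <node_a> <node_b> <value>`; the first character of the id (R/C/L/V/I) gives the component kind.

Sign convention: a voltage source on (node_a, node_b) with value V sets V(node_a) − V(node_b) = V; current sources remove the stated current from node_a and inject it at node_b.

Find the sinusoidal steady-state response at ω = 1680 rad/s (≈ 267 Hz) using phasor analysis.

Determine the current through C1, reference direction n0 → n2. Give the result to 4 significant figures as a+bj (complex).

-0.005382-0.06956j A

Element admittances at ω=1680 rad/s:
  Y(R1) = 0.001898+0.000j S between n0,n1
  I1: injects 1.44 A into n1 (from n0)
  I2: injects 0.00128 A into n2 (from n0)
  Y(C1) = 0.000+0.02554j S between n2,n0
  Y(R2) = 0.3300+0.000j S between n2,n1
  Y(L1) = 0.000-4.509j S between n1,n0
  Y(R3) = 0.005291+0.000j S between n1,n0
  I3: injects 0.788 A into n1 (from n0)
  I4: injects 0.00213 A into n2 (from n1)
  V1: constraint V(n1)−V(n0) = 2.73
Assemble and solve the 3×3 MNA system:
  V(n1)=2.730+0.000j  V(n2)=2.724-0.2108j
  i(V1)=2.204+12.24j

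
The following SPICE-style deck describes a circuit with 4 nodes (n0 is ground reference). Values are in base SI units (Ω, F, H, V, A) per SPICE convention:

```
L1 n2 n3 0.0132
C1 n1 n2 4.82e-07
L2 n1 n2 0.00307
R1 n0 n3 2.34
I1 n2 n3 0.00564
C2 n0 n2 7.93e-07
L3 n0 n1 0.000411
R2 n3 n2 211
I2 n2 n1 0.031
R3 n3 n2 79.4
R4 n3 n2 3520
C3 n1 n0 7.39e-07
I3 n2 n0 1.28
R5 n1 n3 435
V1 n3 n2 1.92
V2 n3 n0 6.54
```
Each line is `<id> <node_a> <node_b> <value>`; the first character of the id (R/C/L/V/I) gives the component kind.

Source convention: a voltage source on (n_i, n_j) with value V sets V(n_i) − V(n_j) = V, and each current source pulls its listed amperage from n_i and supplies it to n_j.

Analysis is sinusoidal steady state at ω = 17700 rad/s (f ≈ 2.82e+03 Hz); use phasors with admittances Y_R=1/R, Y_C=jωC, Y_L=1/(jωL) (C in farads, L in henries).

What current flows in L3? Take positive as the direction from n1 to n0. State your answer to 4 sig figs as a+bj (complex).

MNA unknowns: 3 node voltages V₁..V_3 plus 2 source currents (V1, V2)
L1: Y=0.000-0.004280j on G[2,3]
C1: Y=0.000+0.008531j on G[1,2]
L2: Y=0.000-0.01840j on G[1,2]
R1: Y=0.4274+0.000j on G[0,3]
I1: z[2]−=0.00564, z[3]+=0.00564
C2: Y=0.000+0.01404j on G[0,2]
L3: Y=0.000-0.1375j on G[0,1]
R2: Y=0.004739+0.000j on G[3,2]
I2: z[2]−=0.031, z[1]+=0.031
R3: Y=0.01259+0.000j on G[3,2]
R4: Y=0.0002841+0.000j on G[3,2]
C3: Y=0.000+0.01308j on G[1,0]
I3: z[2]−=1.28, z[0]+=1.28
R5: Y=0.002299+0.000j on G[1,3]
V1: row V3−V2=1.92, i_V1 at 3,2
V2: row V3−V0=6.54, i_V2 at 3,0
solve → V1=0.3455+0.3370j, V2=4.620+0.000j, V3=6.540+0.000j
aux → i_V1=1.279+0.03087j, i_V2=-4.117-0.02188j

0.04632-0.04749j A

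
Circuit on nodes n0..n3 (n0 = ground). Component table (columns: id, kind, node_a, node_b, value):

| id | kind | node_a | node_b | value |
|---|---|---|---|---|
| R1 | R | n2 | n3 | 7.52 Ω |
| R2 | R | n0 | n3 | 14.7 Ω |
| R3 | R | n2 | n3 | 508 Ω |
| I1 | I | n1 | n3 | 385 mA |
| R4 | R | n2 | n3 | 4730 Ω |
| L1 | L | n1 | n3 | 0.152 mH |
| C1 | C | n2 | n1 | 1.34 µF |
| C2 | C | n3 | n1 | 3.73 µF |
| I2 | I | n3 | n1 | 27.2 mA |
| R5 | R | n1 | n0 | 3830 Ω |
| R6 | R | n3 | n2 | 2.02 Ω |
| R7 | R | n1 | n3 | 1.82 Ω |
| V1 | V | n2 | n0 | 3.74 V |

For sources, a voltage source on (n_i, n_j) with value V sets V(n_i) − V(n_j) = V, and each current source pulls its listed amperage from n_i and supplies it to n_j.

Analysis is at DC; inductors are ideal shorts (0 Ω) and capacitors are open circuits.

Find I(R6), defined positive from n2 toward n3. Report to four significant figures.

MNA unknowns: 3 node voltages V₁..V_3 plus 2 source currents (L1, V1)
R1: Y=0.1330 on G[2,3]
R2: Y=0.06803 on G[0,3]
R3: Y=0.001969 on G[2,3]
I1: z[1]−=0.385, z[3]+=0.385
R4: Y=0.0002114 on G[2,3]
L1: row V1−V3=0, i_L1 at 1,3
C1: Y=0.000 on G[2,1]
C2: Y=0.000 on G[3,1]
I2: z[3]−=0.0272, z[1]+=0.0272
R5: Y=0.0002611 on G[1,0]
R6: Y=0.4950 on G[3,2]
R7: Y=0.5495 on G[1,3]
V1: row V2−V0=3.74, i_V1 at 2,0
solve → V1=3.374, V2=3.740, V3=3.374
aux → i_L1=-0.3587, i_V1=-0.2304

0.1810 A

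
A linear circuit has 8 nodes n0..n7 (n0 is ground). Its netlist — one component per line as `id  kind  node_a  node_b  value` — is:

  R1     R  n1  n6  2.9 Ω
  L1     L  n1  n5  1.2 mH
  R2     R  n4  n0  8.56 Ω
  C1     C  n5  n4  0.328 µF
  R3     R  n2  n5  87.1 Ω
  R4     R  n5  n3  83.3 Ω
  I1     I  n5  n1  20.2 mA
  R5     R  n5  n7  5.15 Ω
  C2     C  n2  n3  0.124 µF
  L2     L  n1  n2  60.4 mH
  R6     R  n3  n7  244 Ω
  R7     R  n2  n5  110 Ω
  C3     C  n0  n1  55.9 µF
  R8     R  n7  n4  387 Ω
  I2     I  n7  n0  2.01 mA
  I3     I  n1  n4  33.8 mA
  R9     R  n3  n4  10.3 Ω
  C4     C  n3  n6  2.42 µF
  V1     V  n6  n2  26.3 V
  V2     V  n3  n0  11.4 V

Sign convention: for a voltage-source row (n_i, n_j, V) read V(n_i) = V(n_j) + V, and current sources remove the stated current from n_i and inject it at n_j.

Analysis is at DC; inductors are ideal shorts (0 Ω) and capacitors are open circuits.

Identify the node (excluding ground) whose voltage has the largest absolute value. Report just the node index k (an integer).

Apply KCL at each of the 7 non-ground nodes and solve the resulting linear system.
Node n1: branches {R1, L1, I1, L2, C3, I3} → V_1 = 8.649
Node n2: branches {R3, C2, L2, R7, V1} → V_2 = 8.649
Node n3: branches {R4, C2, R6, R9, C4, V2} → V_3 = 11.40
Node n4: branches {R2, C1, R8, I3, R9} → V_4 = 5.372
Node n5: branches {L1, C1, R3, R4, I1, R5, R7} → V_5 = 8.649
Node n6: branches {R1, C4, V1} → V_6 = 34.95
Node n7: branches {R5, R6, R8, I2} → V_7 = 8.653
Source currents: i(L1)=-0.01360, i(L2)=9.069, i(V1)=-9.069, i(V2)=-0.6296

6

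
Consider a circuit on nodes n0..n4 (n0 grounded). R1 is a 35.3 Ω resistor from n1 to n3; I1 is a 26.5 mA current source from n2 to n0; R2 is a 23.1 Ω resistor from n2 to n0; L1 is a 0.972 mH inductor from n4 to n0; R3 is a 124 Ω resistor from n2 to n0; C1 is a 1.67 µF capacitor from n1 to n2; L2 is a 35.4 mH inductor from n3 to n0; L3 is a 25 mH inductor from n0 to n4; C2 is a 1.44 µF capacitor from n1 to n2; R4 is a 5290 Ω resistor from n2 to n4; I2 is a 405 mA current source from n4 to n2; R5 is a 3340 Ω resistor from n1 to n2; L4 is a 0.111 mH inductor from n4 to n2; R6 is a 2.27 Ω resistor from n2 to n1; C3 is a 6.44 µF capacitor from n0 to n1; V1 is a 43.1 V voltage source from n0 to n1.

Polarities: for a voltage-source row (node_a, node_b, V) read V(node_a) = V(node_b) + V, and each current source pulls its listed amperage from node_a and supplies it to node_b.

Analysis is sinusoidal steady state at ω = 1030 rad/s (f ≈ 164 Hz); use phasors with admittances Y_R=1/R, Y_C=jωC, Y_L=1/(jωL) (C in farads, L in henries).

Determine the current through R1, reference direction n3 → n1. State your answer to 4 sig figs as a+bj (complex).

0.5907-0.6102j A

Element admittances at ω=1030 rad/s:
  Y(R1) = 0.02833+0.000j S between n1,n3
  I1: injects 0.0265 A into n0 (from n2)
  Y(R2) = 0.04329+0.000j S between n2,n0
  Y(L1) = 0.000-0.9988j S between n4,n0
  Y(R3) = 0.008065+0.000j S between n2,n0
  Y(C1) = 0.000+0.001720j S between n1,n2
  Y(L2) = 0.000-0.02743j S between n3,n0
  Y(L3) = 0.000-0.03883j S between n0,n4
  Y(C2) = 0.000+0.001483j S between n1,n2
  Y(R4) = 0.0001890+0.000j S between n2,n4
  I2: injects 0.405 A into n2 (from n4)
  Y(R5) = 0.0002994+0.000j S between n1,n2
  Y(L4) = 0.000-8.747j S between n4,n2
  Y(R6) = 0.4405+0.000j S between n2,n1
  Y(C3) = 0.000+0.006633j S between n0,n1
  V1: constraint V(n0)−V(n1) = 43.1
Assemble and solve the 5×5 MNA system:
  V(n1)=-43.10+0.000j  V(n2)=-8.402-16.06j  V(n3)=-22.25-21.54j  V(n4)=-7.511-14.40j
  i(V1)=-15.94+7.294j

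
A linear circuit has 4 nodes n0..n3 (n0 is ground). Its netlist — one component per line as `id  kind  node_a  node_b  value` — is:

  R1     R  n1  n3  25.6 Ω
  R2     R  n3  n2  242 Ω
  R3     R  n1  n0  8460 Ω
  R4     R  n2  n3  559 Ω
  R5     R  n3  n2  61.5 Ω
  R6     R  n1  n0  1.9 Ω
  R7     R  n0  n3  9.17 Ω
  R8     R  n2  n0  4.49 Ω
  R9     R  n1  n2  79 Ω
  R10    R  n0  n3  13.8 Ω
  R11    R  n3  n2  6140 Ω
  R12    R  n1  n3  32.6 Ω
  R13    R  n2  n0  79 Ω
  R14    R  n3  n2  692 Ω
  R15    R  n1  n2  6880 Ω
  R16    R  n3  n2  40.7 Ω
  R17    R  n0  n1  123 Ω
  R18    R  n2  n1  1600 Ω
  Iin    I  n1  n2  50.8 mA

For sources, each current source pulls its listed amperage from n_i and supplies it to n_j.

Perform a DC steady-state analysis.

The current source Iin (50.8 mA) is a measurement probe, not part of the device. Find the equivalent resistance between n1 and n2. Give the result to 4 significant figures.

R_eq = 4.852 Ω

Element admittances at DC:
  Y(R1) = 0.03906 S between n1,n3
  Y(R2) = 0.004132 S between n3,n2
  Y(R3) = 0.0001182 S between n1,n0
  Y(R4) = 0.001789 S between n2,n3
  Y(R5) = 0.01626 S between n3,n2
  Y(R6) = 0.5263 S between n1,n0
  Y(R7) = 0.1091 S between n0,n3
  Y(R8) = 0.2227 S between n2,n0
  Y(R9) = 0.01266 S between n1,n2
  Y(R10) = 0.07246 S between n0,n3
  Y(R11) = 0.0001629 S between n3,n2
  Y(R12) = 0.03067 S between n1,n3
  Y(R13) = 0.01266 S between n2,n0
  Y(R14) = 0.001445 S between n3,n2
  Y(R15) = 0.0001453 S between n1,n2
  Y(R16) = 0.02457 S between n3,n2
  Y(R17) = 0.008130 S between n0,n1
  Y(R18) = 0.0006250 S between n2,n1
  Iin: injects 0.0508 A into n2 (from n1)
Assemble and solve the 3×3 MNA system:
  V(n1)=-0.07752  V(n2)=0.1689  V(n3)=0.009225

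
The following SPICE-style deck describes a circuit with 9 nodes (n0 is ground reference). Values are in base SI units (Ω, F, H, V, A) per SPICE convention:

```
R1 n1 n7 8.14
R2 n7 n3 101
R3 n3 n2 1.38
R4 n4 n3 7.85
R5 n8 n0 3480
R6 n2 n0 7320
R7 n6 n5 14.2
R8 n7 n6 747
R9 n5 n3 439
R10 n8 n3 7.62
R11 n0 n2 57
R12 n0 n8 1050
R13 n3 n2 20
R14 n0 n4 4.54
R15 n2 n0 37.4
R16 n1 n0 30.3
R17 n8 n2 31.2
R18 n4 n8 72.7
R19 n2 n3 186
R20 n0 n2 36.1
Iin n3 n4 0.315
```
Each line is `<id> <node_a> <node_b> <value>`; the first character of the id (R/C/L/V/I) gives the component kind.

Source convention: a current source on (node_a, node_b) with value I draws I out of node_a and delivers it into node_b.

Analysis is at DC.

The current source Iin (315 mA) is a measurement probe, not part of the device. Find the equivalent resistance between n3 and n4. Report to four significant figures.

R_eq = 5.113 Ω

MNA unknowns: 8 node voltages V₁..V_8
R1: Y=0.1229 on G[1,7]
R2: Y=0.009901 on G[7,3]
R3: Y=0.7246 on G[3,2]
R4: Y=0.1274 on G[4,3]
R5: Y=0.0002874 on G[8,0]
R6: Y=0.0001366 on G[2,0]
R7: Y=0.07042 on G[6,5]
R8: Y=0.001339 on G[7,6]
R9: Y=0.002278 on G[5,3]
R10: Y=0.1312 on G[8,3]
R11: Y=0.01754 on G[0,2]
R12: Y=0.0009524 on G[0,8]
R13: Y=0.05000 on G[3,2]
R14: Y=0.2203 on G[0,4]
R15: Y=0.02674 on G[2,0]
R16: Y=0.03300 on G[1,0]
R17: Y=0.03205 on G[8,2]
R18: Y=0.01376 on G[4,8]
R19: Y=0.005376 on G[2,3]
R20: Y=0.02770 on G[0,2]
Iin: z[3]−=0.315, z[4]+=0.315
solve → V1=-0.2770, V2=-1.100, V3=-1.203, V4=0.4075, V5=-0.8917, V6=-0.8816, V7=-0.3514, V8=-1.052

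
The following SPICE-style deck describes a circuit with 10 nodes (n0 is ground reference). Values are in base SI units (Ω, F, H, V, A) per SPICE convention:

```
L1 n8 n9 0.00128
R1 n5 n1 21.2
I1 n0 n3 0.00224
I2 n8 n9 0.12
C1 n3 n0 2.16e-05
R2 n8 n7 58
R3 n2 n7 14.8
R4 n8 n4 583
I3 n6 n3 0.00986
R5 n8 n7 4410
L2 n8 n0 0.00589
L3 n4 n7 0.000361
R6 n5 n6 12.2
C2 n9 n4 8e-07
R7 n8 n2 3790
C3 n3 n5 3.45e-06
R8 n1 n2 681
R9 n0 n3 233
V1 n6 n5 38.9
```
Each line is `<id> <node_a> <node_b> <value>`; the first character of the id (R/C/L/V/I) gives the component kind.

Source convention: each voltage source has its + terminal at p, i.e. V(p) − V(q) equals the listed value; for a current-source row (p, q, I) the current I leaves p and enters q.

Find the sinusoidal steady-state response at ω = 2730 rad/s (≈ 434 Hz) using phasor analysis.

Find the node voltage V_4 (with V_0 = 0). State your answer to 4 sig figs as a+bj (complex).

-0.06653+0.06853j V

MNA unknowns: 9 node voltages V₁..V_9 plus 1 source current (V1)
L1: Y=0.000-0.2862j on G[8,9]
R1: Y=0.04717+0.000j on G[5,1]
I1: z[0]−=0.00224, z[3]+=0.00224
I2: z[8]−=0.12, z[9]+=0.12
C1: Y=0.000+0.05897j on G[3,0]
R2: Y=0.01724+0.000j on G[8,7]
R3: Y=0.06757+0.000j on G[2,7]
R4: Y=0.001715+0.000j on G[8,4]
I3: z[6]−=0.00986, z[3]+=0.00986
R5: Y=0.0002268+0.000j on G[8,7]
L2: Y=0.000-0.06219j on G[8,0]
L3: Y=0.000-1.015j on G[4,7]
R6: Y=0.08197+0.000j on G[5,6]
C2: Y=0.000+0.002184j on G[9,4]
R7: Y=0.0002639+0.000j on G[8,2]
C3: Y=0.000+0.009418j on G[3,5]
R8: Y=0.001468+0.000j on G[1,2]
R9: Y=0.004292+0.000j on G[0,3]
V1: row V6−V5=38.9, i_V1 at 6,5
solve → V1=-0.1529+0.9649j, V2=-0.06821+0.08792j, V3=-0.01882-0.04147j, V4=-0.06653+0.06853j, V5=-0.1556+0.9922j, V6=38.74+0.9922j, V7=-0.06655+0.06921j, V8=-0.02071-0.002000j, V9=-0.02035+0.4200j
aux → i_V1=-3.198+0.000j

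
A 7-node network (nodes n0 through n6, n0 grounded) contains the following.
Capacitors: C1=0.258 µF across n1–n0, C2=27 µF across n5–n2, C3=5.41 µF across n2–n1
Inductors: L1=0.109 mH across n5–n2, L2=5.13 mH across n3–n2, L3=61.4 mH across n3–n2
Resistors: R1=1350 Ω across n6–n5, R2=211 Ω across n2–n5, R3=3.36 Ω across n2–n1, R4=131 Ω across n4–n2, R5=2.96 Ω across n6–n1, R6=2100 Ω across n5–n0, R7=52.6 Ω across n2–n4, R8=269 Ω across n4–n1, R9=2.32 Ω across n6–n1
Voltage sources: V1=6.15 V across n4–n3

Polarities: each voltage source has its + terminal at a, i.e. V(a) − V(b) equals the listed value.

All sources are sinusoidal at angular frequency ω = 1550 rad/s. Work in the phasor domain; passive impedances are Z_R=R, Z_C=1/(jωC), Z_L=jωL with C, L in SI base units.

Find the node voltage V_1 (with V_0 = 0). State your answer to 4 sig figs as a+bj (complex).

0.03305-0.04584j V

MNA unknowns: 6 node voltages V₁..V_6 plus 1 source current (V1)
C1: Y=0.000+0.0003999j on G[1,0]
L1: Y=0.000-5.919j on G[5,2]
R1: Y=0.0007407+0.000j on G[6,5]
R2: Y=0.004739+0.000j on G[2,5]
R3: Y=0.2976+0.000j on G[2,1]
R4: Y=0.007634+0.000j on G[4,2]
C2: Y=0.000+0.04185j on G[5,2]
R5: Y=0.3378+0.000j on G[6,1]
R6: Y=0.0004762+0.000j on G[5,0]
R7: Y=0.01901+0.000j on G[2,4]
L2: Y=0.000-0.1258j on G[3,2]
L3: Y=0.000-0.01051j on G[3,2]
R8: Y=0.003717+0.000j on G[4,1]
C3: Y=0.000+0.008386j on G[2,1]
R9: Y=0.4310+0.000j on G[6,1]
V1: row V4−V3=6.15, i_V1 at 4,3
solve → V1=0.03305-0.04584j, V2=-0.03850-0.02777j, V3=-0.3285-1.331j, V4=5.822-1.331j, V5=-0.03850-0.02776j, V6=0.03298-0.04583j
aux → i_V1=-0.1777+0.03952j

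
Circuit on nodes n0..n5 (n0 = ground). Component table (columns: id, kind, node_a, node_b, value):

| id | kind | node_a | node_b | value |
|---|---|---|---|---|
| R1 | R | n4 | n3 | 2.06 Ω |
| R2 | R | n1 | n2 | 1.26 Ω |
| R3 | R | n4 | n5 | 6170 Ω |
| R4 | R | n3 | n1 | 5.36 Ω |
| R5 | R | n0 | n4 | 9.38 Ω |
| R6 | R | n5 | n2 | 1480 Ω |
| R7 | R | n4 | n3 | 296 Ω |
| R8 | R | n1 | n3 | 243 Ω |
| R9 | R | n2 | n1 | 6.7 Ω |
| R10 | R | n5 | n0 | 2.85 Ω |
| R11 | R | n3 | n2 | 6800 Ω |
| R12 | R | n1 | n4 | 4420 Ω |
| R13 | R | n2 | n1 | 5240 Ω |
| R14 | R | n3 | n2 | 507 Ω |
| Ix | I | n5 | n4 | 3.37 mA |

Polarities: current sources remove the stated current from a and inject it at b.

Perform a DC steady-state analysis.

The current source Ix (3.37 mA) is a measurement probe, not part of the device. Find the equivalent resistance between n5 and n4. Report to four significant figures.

R_eq = 12.11 Ω

MNA unknowns: 5 node voltages V₁..V_5
R1: Y=0.4854 on G[4,3]
R2: Y=0.7937 on G[1,2]
R3: Y=0.0001621 on G[4,5]
R4: Y=0.1866 on G[3,1]
R5: Y=0.1066 on G[0,4]
R6: Y=0.0006757 on G[5,2]
R7: Y=0.003378 on G[4,3]
R8: Y=0.004115 on G[1,3]
R9: Y=0.1493 on G[2,1]
R10: Y=0.3509 on G[5,0]
R11: Y=0.0001471 on G[3,2]
R12: Y=0.0002262 on G[1,4]
R13: Y=0.0001908 on G[2,1]
R14: Y=0.001972 on G[3,2]
Ix: z[5]−=0.00337, z[4]+=0.00337
solve → V1=0.03109, V2=0.03107, V3=0.03124, V4=0.03129, V5=-0.009508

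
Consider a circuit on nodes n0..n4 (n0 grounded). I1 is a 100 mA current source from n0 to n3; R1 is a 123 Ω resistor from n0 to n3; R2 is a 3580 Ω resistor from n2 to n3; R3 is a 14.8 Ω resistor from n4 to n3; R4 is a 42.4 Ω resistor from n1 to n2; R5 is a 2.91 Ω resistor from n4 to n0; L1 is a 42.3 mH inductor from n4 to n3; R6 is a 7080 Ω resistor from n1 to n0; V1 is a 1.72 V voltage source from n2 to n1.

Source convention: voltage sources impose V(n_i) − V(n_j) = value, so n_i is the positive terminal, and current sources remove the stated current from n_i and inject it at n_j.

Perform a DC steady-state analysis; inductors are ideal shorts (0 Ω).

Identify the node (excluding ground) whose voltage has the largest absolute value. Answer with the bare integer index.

MNA unknowns: 4 node voltages V₁..V_4 plus 2 source currents (L1, V1)
I1: z[0]−=0.1, z[3]+=0.1
R1: Y=0.008130 on G[0,3]
R2: Y=0.0002793 on G[2,3]
R3: Y=0.06757 on G[4,3]
R4: Y=0.02358 on G[1,2]
R5: Y=0.3436 on G[4,0]
L1: row V4−V3=0, i_L1 at 4,3
R6: Y=0.0001412 on G[1,0]
V1: row V2−V1=1.72, i_V1 at 2,1
solve → V1=-0.9533, V2=0.7667, V3=0.2847, V4=0.2847
aux → i_L1=-0.09782, i_V1=-0.04070

1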